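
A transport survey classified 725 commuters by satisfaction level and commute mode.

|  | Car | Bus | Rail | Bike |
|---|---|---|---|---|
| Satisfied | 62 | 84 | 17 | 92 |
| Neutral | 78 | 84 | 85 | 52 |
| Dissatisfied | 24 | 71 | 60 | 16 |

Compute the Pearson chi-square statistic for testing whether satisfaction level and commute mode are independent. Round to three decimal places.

97.026

Row totals: 255, 299, 171. Column totals: 164, 239, 162, 160. Grand total N = 725.
Expected counts (row total × column total / N):
  Satisfied, Car: 255×164/725 = 57.6828
  Satisfied, Bus: 255×239/725 = 84.0621
  Satisfied, Rail: 255×162/725 = 56.9793
  Satisfied, Bike: 255×160/725 = 56.2759
  Neutral, Car: 299×164/725 = 67.6359
  Neutral, Bus: 299×239/725 = 98.5669
  Neutral, Rail: 299×162/725 = 66.8110
  Neutral, Bike: 299×160/725 = 65.9862
  Dissatisfied, Car: 171×164/725 = 38.6814
  Dissatisfied, Bus: 171×239/725 = 56.3710
  Dissatisfied, Rail: 171×162/725 = 38.2097
  Dissatisfied, Bike: 171×160/725 = 37.7379
Contributions (O − E)²/E:
  (62 − 57.6828)²/57.6828 = 0.3231
  (84 − 84.0621)²/84.0621 = 0.0000
  (17 − 56.9793)²/56.9793 = 28.0513
  (92 − 56.2759)²/56.2759 = 22.6778
  (78 − 67.6359)²/67.6359 = 1.5881
  (84 − 98.5669)²/98.5669 = 2.1528
  (85 − 66.8110)²/66.8110 = 4.9519
  (52 − 65.9862)²/65.9862 = 2.9645
  (24 − 38.6814)²/38.6814 = 5.5723
  (71 − 56.3710)²/56.3710 = 3.7964
  (60 − 38.2097)²/38.2097 = 12.4266
  (16 − 37.7379)²/37.7379 = 12.5215
χ² = 0.3231 + 0.0000 + 28.0513 + 22.6778 + 1.5881 + 2.1528 + 4.9519 + 2.9645 + 5.5723 + 3.7964 + 12.4266 + 12.5215 = 97.026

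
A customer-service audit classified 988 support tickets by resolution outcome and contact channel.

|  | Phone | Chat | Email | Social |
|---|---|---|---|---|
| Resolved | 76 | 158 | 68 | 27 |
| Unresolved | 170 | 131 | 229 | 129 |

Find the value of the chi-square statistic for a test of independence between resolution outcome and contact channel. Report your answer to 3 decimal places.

92.507

Row totals: 329, 659. Column totals: 246, 289, 297, 156. Grand total N = 988.
Expected counts (row total × column total / N):
  Resolved, Phone: 329×246/988 = 81.9170
  Resolved, Chat: 329×289/988 = 96.2358
  Resolved, Email: 329×297/988 = 98.8998
  Resolved, Social: 329×156/988 = 51.9474
  Unresolved, Phone: 659×246/988 = 164.0830
  Unresolved, Chat: 659×289/988 = 192.7642
  Unresolved, Email: 659×297/988 = 198.1002
  Unresolved, Social: 659×156/988 = 104.0526
Contributions (O − E)²/E:
  (76 − 81.9170)²/81.9170 = 0.4274
  (158 − 96.2358)²/96.2358 = 39.6403
  (68 − 98.8998)²/98.8998 = 9.6542
  (27 − 51.9474)²/51.9474 = 11.9808
  (170 − 164.0830)²/164.0830 = 0.2134
  (131 − 192.7642)²/192.7642 = 19.7901
  (229 − 198.1002)²/198.1002 = 4.8198
  (129 − 104.0526)²/104.0526 = 5.9813
χ² = 0.4274 + 39.6403 + 9.6542 + 11.9808 + 0.2134 + 19.7901 + 4.8198 + 5.9813 = 92.507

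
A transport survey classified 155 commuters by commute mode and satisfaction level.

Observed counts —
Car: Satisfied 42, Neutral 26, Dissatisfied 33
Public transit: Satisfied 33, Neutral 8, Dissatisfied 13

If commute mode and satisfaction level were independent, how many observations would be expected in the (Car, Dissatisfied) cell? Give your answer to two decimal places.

Row total (Car) = 101; column total (Dissatisfied) = 46; grand total N = 155.
Expected count = (row total × column total) / N = 101 × 46 / 155 = 29.97.

29.97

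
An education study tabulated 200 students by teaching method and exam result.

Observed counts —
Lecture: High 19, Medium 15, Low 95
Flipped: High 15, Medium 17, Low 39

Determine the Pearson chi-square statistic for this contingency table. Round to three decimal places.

7.838

Row totals: 129, 71. Column totals: 34, 32, 134. Grand total N = 200.
Expected counts (row total × column total / N):
  Lecture, High: 129×34/200 = 21.9300
  Lecture, Medium: 129×32/200 = 20.6400
  Lecture, Low: 129×134/200 = 86.4300
  Flipped, High: 71×34/200 = 12.0700
  Flipped, Medium: 71×32/200 = 11.3600
  Flipped, Low: 71×134/200 = 47.5700
Contributions (O − E)²/E:
  (19 − 21.9300)²/21.9300 = 0.3915
  (15 − 20.6400)²/20.6400 = 1.5412
  (95 − 86.4300)²/86.4300 = 0.8498
  (15 − 12.0700)²/12.0700 = 0.7113
  (17 − 11.3600)²/11.3600 = 2.8001
  (39 − 47.5700)²/47.5700 = 1.5439
χ² = 0.3915 + 1.5412 + 0.8498 + 0.7113 + 2.8001 + 1.5439 = 7.838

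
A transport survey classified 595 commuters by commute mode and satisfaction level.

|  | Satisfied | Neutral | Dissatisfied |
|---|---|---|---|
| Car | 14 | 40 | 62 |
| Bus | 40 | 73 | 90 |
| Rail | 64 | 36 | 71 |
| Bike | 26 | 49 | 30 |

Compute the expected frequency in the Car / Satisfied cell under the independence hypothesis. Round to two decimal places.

28.07

Row total (Car) = 116; column total (Satisfied) = 144; grand total N = 595.
Expected count = (row total × column total) / N = 116 × 144 / 595 = 28.07.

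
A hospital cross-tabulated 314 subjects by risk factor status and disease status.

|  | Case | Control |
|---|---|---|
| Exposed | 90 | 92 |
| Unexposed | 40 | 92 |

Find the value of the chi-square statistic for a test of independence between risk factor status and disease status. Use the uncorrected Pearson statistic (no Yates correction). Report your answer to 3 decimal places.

11.562

Row totals: 182, 132. Column totals: 130, 184. Grand total N = 314.
Expected counts (row total × column total / N):
  Exposed, Case: 182×130/314 = 75.3503
  Exposed, Control: 182×184/314 = 106.6497
  Unexposed, Case: 132×130/314 = 54.6497
  Unexposed, Control: 132×184/314 = 77.3503
Contributions (O − E)²/E:
  (90 − 75.3503)²/75.3503 = 2.8482
  (92 − 106.6497)²/106.6497 = 2.0123
  (40 − 54.6497)²/54.6497 = 3.9271
  (92 − 77.3503)²/77.3503 = 2.7746
χ² = 2.8482 + 2.0123 + 3.9271 + 2.7746 = 11.562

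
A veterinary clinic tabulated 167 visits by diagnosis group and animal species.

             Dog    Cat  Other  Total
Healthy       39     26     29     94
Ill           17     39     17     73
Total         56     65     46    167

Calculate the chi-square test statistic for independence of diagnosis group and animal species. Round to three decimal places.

Grand total N = 167.
Expected counts (row total × column total / N):
  Healthy, Dog: 94×56/167 = 31.5210
  Healthy, Cat: 94×65/167 = 36.5868
  Healthy, Other: 94×46/167 = 25.8922
  Ill, Dog: 73×56/167 = 24.4790
  Ill, Cat: 73×65/167 = 28.4132
  Ill, Other: 73×46/167 = 20.1078
Contributions (O − E)²/E:
  (39 − 31.5210)²/31.5210 = 1.7745
  (26 − 36.5868)²/36.5868 = 3.0634
  (29 − 25.8922)²/25.8922 = 0.3730
  (17 − 24.4790)²/24.4790 = 2.2850
  (39 − 28.4132)²/28.4132 = 3.9447
  (17 − 20.1078)²/20.1078 = 0.4803
χ² = 1.7745 + 3.0634 + 0.3730 + 2.2850 + 3.9447 + 0.4803 = 11.921

11.921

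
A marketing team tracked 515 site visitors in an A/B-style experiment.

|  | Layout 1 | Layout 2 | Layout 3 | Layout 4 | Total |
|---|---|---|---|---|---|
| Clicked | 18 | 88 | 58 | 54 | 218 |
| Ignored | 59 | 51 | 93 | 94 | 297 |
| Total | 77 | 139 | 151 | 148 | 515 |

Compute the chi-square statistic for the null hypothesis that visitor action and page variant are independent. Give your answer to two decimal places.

Grand total N = 515.
Expected counts (row total × column total / N):
  Clicked, Layout 1: 218×77/515 = 32.594
  Clicked, Layout 2: 218×139/515 = 58.839
  Clicked, Layout 3: 218×151/515 = 63.918
  Clicked, Layout 4: 218×148/515 = 62.649
  Ignored, Layout 1: 297×77/515 = 44.406
  Ignored, Layout 2: 297×139/515 = 80.161
  Ignored, Layout 3: 297×151/515 = 87.082
  Ignored, Layout 4: 297×148/515 = 85.351
Contributions (O − E)²/E:
  (18 − 32.594)²/32.594 = 6.5345
  (88 − 58.839)²/58.839 = 14.4524
  (58 − 63.918)²/63.918 = 0.5479
  (54 − 62.649)²/62.649 = 1.1940
  (59 − 44.406)²/44.406 = 4.7963
  (51 − 80.161)²/80.161 = 10.6082
  (93 − 87.082)²/87.082 = 0.4022
  (94 − 85.351)²/85.351 = 0.8764
χ² = 6.5345 + 14.4524 + 0.5479 + 1.1940 + 4.7963 + 10.6082 + 0.4022 + 0.8764 = 39.41

39.41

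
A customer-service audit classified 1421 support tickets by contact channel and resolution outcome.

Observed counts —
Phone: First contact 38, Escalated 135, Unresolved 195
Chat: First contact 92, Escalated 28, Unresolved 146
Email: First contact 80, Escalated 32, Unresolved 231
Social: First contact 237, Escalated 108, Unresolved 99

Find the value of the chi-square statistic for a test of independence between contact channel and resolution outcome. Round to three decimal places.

Row totals: 368, 266, 343, 444. Column totals: 447, 303, 671. Grand total N = 1421.
Expected counts (row total × column total / N):
  Phone, First contact: 368×447/1421 = 115.7607
  Phone, Escalated: 368×303/1421 = 78.4687
  Phone, Unresolved: 368×671/1421 = 173.7706
  Chat, First contact: 266×447/1421 = 83.6749
  Chat, Escalated: 266×303/1421 = 56.7192
  Chat, Unresolved: 266×671/1421 = 125.6059
  Email, First contact: 343×447/1421 = 107.8966
  Email, Escalated: 343×303/1421 = 73.1379
  Email, Unresolved: 343×671/1421 = 161.9655
  Social, First contact: 444×447/1421 = 139.6678
  Social, Escalated: 444×303/1421 = 94.6742
  Social, Unresolved: 444×671/1421 = 209.6580
Contributions (O − E)²/E:
  (38 − 115.7607)²/115.7607 = 52.2347
  (135 − 78.4687)²/78.4687 = 40.7269
  (195 − 173.7706)²/173.7706 = 2.5936
  (92 − 83.6749)²/83.6749 = 0.8283
  (28 − 56.7192)²/56.7192 = 14.5417
  (146 − 125.6059)²/125.6059 = 3.3113
  (80 − 107.8966)²/107.8966 = 7.2126
  (32 − 73.1379)²/73.1379 = 23.1388
  (231 − 161.9655)²/161.9655 = 29.4246
  (237 − 139.6678)²/139.6678 = 67.8292
  (108 − 94.6742)²/94.6742 = 1.8757
  (99 − 209.6580)²/209.6580 = 58.4056
χ² = 52.2347 + 40.7269 + 2.5936 + 0.8283 + 14.5417 + 3.3113 + 7.2126 + 23.1388 + 29.4246 + 67.8292 + 1.8757 + 58.4056 = 302.123

302.123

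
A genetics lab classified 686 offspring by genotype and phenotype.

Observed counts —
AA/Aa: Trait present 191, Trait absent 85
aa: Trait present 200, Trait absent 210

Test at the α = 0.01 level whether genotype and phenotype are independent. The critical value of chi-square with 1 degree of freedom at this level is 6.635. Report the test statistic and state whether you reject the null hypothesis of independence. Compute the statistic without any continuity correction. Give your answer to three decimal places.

28.069; reject H₀

Row totals: 276, 410. Column totals: 391, 295. Grand total N = 686.
Expected counts (row total × column total / N):
  AA/Aa, Trait present: 276×391/686 = 157.3120
  AA/Aa, Trait absent: 276×295/686 = 118.6880
  aa, Trait present: 410×391/686 = 233.6880
  aa, Trait absent: 410×295/686 = 176.3120
Contributions (O − E)²/E:
  (191 − 157.3120)²/157.3120 = 7.2142
  (85 − 118.6880)²/118.6880 = 9.5619
  (200 − 233.6880)²/233.6880 = 4.8564
  (210 − 176.3120)²/176.3120 = 6.4368
χ² = 7.2142 + 9.5619 + 4.8564 + 6.4368 = 28.069
df = (2−1)(2−1) = 1. Since 28.069 > 6.635, reject the null hypothesis of independence at α = 0.01.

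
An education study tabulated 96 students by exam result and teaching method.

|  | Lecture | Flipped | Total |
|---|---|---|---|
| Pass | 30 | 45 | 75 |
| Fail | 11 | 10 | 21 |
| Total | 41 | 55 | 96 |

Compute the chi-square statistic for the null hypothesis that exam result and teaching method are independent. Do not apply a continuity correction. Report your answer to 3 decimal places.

1.028

Grand total N = 96.
Expected counts (row total × column total / N):
  Pass, Lecture: 75×41/96 = 32.0312
  Pass, Flipped: 75×55/96 = 42.9688
  Fail, Lecture: 21×41/96 = 8.9688
  Fail, Flipped: 21×55/96 = 12.0312
Contributions (O − E)²/E:
  (30 − 32.0312)²/32.0312 = 0.1288
  (45 − 42.9688)²/42.9688 = 0.0960
  (11 − 8.9688)²/8.9688 = 0.4600
  (10 − 12.0312)²/12.0312 = 0.3429
χ² = 0.1288 + 0.0960 + 0.4600 + 0.3429 = 1.028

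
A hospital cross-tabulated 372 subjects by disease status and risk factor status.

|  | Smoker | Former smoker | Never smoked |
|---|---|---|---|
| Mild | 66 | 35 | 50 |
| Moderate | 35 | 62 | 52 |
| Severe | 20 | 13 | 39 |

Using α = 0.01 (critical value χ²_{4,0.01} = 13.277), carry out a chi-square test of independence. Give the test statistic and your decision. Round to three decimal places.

28.957; reject H₀

Row totals: 151, 149, 72. Column totals: 121, 110, 141. Grand total N = 372.
Expected counts (row total × column total / N):
  Mild, Smoker: 151×121/372 = 49.11559
  Mild, Former smoker: 151×110/372 = 44.65054
  Mild, Never smoked: 151×141/372 = 57.23387
  Moderate, Smoker: 149×121/372 = 48.46505
  Moderate, Former smoker: 149×110/372 = 44.05914
  Moderate, Never smoked: 149×141/372 = 56.47581
  Severe, Smoker: 72×121/372 = 23.41935
  Severe, Former smoker: 72×110/372 = 21.29032
  Severe, Never smoked: 72×141/372 = 27.29032
Contributions (O − E)²/E:
  (66 − 49.11559)²/49.11559 = 5.8043
  (35 − 44.65054)²/44.65054 = 2.0858
  (50 − 57.23387)²/57.23387 = 0.9143
  (35 − 48.46505)²/48.46505 = 3.7410
  (62 − 44.05914)²/44.05914 = 7.3055
  (52 − 56.47581)²/56.47581 = 0.3547
  (20 − 23.41935)²/23.41935 = 0.4992
  (13 − 21.29032)²/21.29032 = 3.2282
  (39 − 27.29032)²/27.29032 = 5.0244
χ² = 5.8043 + 2.0858 + 0.9143 + 3.7410 + 7.3055 + 0.3547 + 0.4992 + 3.2282 + 5.0244 = 28.957
df = (3−1)(3−1) = 4. Since 28.957 > 13.277, reject the null hypothesis of independence at α = 0.01.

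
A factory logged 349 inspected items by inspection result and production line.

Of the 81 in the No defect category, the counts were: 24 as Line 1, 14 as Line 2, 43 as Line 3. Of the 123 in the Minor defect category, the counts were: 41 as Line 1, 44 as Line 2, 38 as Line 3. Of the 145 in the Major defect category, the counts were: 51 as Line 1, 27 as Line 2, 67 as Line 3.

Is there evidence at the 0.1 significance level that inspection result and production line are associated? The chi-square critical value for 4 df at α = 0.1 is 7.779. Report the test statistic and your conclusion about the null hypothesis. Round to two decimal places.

17.20; reject H₀

Row totals: 81, 123, 145. Column totals: 116, 85, 148. Grand total N = 349.
Expected counts (row total × column total / N):
  No defect, Line 1: 81×116/349 = 26.923
  No defect, Line 2: 81×85/349 = 19.728
  No defect, Line 3: 81×148/349 = 34.350
  Minor defect, Line 1: 123×116/349 = 40.883
  Minor defect, Line 2: 123×85/349 = 29.957
  Minor defect, Line 3: 123×148/349 = 52.160
  Major defect, Line 1: 145×116/349 = 48.195
  Major defect, Line 2: 145×85/349 = 35.315
  Major defect, Line 3: 145×148/349 = 61.490
Contributions (O − E)²/E:
  (24 − 26.923)²/26.923 = 0.3173
  (14 − 19.728)²/19.728 = 1.6631
  (43 − 34.350)²/34.350 = 2.1782
  (41 − 40.883)²/40.883 = 0.0003
  (44 − 29.957)²/29.957 = 6.5830
  (38 − 52.160)²/52.160 = 3.8440
  (51 − 48.195)²/48.195 = 0.1633
  (27 − 35.315)²/35.315 = 1.9578
  (67 − 61.490)²/61.490 = 0.4937
χ² = 0.3173 + 1.6631 + 2.1782 + 0.0003 + 6.5830 + 3.8440 + 0.1633 + 1.9578 + 0.4937 = 17.20
df = (3−1)(3−1) = 4. Since 17.20 > 7.779, reject the null hypothesis of independence at α = 0.1.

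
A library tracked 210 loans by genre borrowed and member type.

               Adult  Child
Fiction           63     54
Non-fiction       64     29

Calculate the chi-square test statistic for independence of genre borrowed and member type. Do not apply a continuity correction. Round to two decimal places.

4.86

Row totals: 117, 93. Column totals: 127, 83. Grand total N = 210.
Expected counts (row total × column total / N):
  Fiction, Adult: 117×127/210 = 70.757
  Fiction, Child: 117×83/210 = 46.243
  Non-fiction, Adult: 93×127/210 = 56.243
  Non-fiction, Child: 93×83/210 = 36.757
Contributions (O − E)²/E:
  (63 − 70.757)²/70.757 = 0.8504
  (54 − 46.243)²/46.243 = 1.3012
  (64 − 56.243)²/56.243 = 1.0698
  (29 − 36.757)²/36.757 = 1.6370
χ² = 0.8504 + 1.3012 + 1.0698 + 1.6370 = 4.86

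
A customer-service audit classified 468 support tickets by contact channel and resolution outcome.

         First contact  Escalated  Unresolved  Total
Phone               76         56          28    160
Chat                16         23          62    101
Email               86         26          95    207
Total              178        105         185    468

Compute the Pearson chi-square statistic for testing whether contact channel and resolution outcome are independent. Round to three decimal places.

71.749

Grand total N = 468.
Expected counts (row total × column total / N):
  Phone, First contact: 160×178/468 = 60.8547
  Phone, Escalated: 160×105/468 = 35.8974
  Phone, Unresolved: 160×185/468 = 63.2479
  Chat, First contact: 101×178/468 = 38.4145
  Chat, Escalated: 101×105/468 = 22.6603
  Chat, Unresolved: 101×185/468 = 39.9252
  Email, First contact: 207×178/468 = 78.7308
  Email, Escalated: 207×105/468 = 46.4423
  Email, Unresolved: 207×185/468 = 81.8269
Contributions (O − E)²/E:
  (76 − 60.8547)²/60.8547 = 3.7693
  (56 − 35.8974)²/35.8974 = 11.2575
  (28 − 63.2479)²/63.2479 = 19.6436
  (16 − 38.4145)²/38.4145 = 13.0787
  (23 − 22.6603)²/22.6603 = 0.0051
  (62 − 39.9252)²/39.9252 = 12.2052
  (86 − 78.7308)²/78.7308 = 0.6712
  (26 − 46.4423)²/46.4423 = 8.9980
  (95 − 81.8269)²/81.8269 = 2.1207
χ² = 3.7693 + 11.2575 + 19.6436 + 13.0787 + 0.0051 + 12.2052 + 0.6712 + 8.9980 + 2.1207 = 71.749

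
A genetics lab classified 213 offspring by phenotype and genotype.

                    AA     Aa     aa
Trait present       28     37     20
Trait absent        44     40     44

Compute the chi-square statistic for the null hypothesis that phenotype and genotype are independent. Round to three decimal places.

4.161

Row totals: 85, 128. Column totals: 72, 77, 64. Grand total N = 213.
Expected counts (row total × column total / N):
  Trait present, AA: 85×72/213 = 28.7324
  Trait present, Aa: 85×77/213 = 30.7277
  Trait present, aa: 85×64/213 = 25.5399
  Trait absent, AA: 128×72/213 = 43.2676
  Trait absent, Aa: 128×77/213 = 46.2723
  Trait absent, aa: 128×64/213 = 38.4601
Contributions (O − E)²/E:
  (28 − 28.7324)²/28.7324 = 0.0187
  (37 − 30.7277)²/30.7277 = 1.2803
  (20 − 25.5399)²/25.5399 = 1.2017
  (44 − 43.2676)²/43.2676 = 0.0124
  (40 − 46.2723)²/46.2723 = 0.8502
  (44 − 38.4601)²/38.4601 = 0.7980
χ² = 0.0187 + 1.2803 + 1.2017 + 0.0124 + 0.8502 + 0.7980 = 4.161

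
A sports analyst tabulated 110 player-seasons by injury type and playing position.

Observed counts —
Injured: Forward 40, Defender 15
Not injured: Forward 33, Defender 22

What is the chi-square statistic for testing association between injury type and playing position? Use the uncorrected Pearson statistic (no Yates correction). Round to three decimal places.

1.996

Row totals: 55, 55. Column totals: 73, 37. Grand total N = 110.
Expected counts (row total × column total / N):
  Injured, Forward: 55×73/110 = 36.5000
  Injured, Defender: 55×37/110 = 18.5000
  Not injured, Forward: 55×73/110 = 36.5000
  Not injured, Defender: 55×37/110 = 18.5000
Contributions (O − E)²/E:
  (40 − 36.5000)²/36.5000 = 0.3356
  (15 − 18.5000)²/18.5000 = 0.6622
  (33 − 36.5000)²/36.5000 = 0.3356
  (22 − 18.5000)²/18.5000 = 0.6622
χ² = 0.3356 + 0.6622 + 0.3356 + 0.6622 = 1.996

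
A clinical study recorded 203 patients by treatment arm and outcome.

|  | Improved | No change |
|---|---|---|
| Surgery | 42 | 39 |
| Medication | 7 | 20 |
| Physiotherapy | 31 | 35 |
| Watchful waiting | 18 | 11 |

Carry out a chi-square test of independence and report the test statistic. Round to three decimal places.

Row totals: 81, 27, 66, 29. Column totals: 98, 105. Grand total N = 203.
Expected counts (row total × column total / N):
  Surgery, Improved: 81×98/203 = 39.10345
  Surgery, No change: 81×105/203 = 41.89655
  Medication, Improved: 27×98/203 = 13.03448
  Medication, No change: 27×105/203 = 13.96552
  Physiotherapy, Improved: 66×98/203 = 31.86207
  Physiotherapy, No change: 66×105/203 = 34.13793
  Watchful waiting, Improved: 29×98/203 = 14.00000
  Watchful waiting, No change: 29×105/203 = 15.00000
Contributions (O − E)²/E:
  (42 − 39.10345)²/39.10345 = 0.2146
  (39 − 41.89655)²/41.89655 = 0.2003
  (7 − 13.03448)²/13.03448 = 2.7937
  (20 − 13.96552)²/13.96552 = 2.6075
  (31 − 31.86207)²/31.86207 = 0.0233
  (35 − 34.13793)²/34.13793 = 0.0218
  (18 − 14.00000)²/14.00000 = 1.1429
  (11 − 15.00000)²/15.00000 = 1.0667
χ² = 0.2146 + 0.2003 + 2.7937 + 2.6075 + 0.0233 + 0.0218 + 1.1429 + 1.0667 = 8.071

8.071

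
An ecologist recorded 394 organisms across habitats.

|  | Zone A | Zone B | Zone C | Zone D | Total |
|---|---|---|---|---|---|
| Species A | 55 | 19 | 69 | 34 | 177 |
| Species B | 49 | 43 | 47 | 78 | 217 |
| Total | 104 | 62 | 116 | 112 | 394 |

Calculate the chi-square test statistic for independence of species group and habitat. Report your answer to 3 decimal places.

Grand total N = 394.
Expected counts (row total × column total / N):
  Species A, Zone A: 177×104/394 = 46.7208
  Species A, Zone B: 177×62/394 = 27.8528
  Species A, Zone C: 177×116/394 = 52.1117
  Species A, Zone D: 177×112/394 = 50.3147
  Species B, Zone A: 217×104/394 = 57.2792
  Species B, Zone B: 217×62/394 = 34.1472
  Species B, Zone C: 217×116/394 = 63.8883
  Species B, Zone D: 217×112/394 = 61.6853
Contributions (O − E)²/E:
  (55 − 46.7208)²/46.7208 = 1.4671
  (19 − 27.8528)²/27.8528 = 2.8138
  (69 − 52.1117)²/52.1117 = 5.4731
  (34 − 50.3147)²/50.3147 = 5.2901
  (49 − 57.2792)²/57.2792 = 1.1967
  (43 − 34.1472)²/34.1472 = 2.2951
  (47 − 63.8883)²/63.8883 = 4.4643
  (78 − 61.6853)²/61.6853 = 4.3150
χ² = 1.4671 + 2.8138 + 5.4731 + 5.2901 + 1.1967 + 2.2951 + 4.4643 + 4.3150 = 27.315

27.315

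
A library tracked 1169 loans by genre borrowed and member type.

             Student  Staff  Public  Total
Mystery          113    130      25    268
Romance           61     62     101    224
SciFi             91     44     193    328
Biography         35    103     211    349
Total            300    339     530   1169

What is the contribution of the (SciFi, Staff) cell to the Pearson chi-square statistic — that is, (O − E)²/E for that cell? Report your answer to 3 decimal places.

27.471

Row total (SciFi) = 328; column total (Staff) = 339; N = 1169.
Expected count E = 328 × 339 / 1169 = 95.11719.
Contribution = (O − E)²/E = (44 − 95.11719)² / 95.11719 = 27.471.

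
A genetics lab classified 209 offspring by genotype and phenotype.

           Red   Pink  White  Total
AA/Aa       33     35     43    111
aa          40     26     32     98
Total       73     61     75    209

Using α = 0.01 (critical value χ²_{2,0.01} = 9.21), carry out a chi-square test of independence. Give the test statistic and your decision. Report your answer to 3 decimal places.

2.815; fail to reject H₀

Grand total N = 209.
Expected counts (row total × column total / N):
  AA/Aa, Red: 111×73/209 = 38.7703
  AA/Aa, Pink: 111×61/209 = 32.3971
  AA/Aa, White: 111×75/209 = 39.8325
  aa, Red: 98×73/209 = 34.2297
  aa, Pink: 98×61/209 = 28.6029
  aa, White: 98×75/209 = 35.1675
Contributions (O − E)²/E:
  (33 − 38.7703)²/38.7703 = 0.8588
  (35 − 32.3971)²/32.3971 = 0.2091
  (43 − 39.8325)²/39.8325 = 0.2519
  (40 − 34.2297)²/34.2297 = 0.9727
  (26 − 28.6029)²/28.6029 = 0.2369
  (32 − 35.1675)²/35.1675 = 0.2853
χ² = 0.8588 + 0.2091 + 0.2519 + 0.9727 + 0.2369 + 0.2853 = 2.815
df = (2−1)(3−1) = 2. Since 2.815 < 9.21, fail to reject the null hypothesis of independence at α = 0.01.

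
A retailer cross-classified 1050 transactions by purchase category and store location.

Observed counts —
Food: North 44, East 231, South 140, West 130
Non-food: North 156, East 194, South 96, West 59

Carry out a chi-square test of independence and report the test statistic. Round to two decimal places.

99.44

Row totals: 545, 505. Column totals: 200, 425, 236, 189. Grand total N = 1050.
Expected counts (row total × column total / N):
  Food, North: 545×200/1050 = 103.810
  Food, East: 545×425/1050 = 220.595
  Food, South: 545×236/1050 = 122.495
  Food, West: 545×189/1050 = 98.100
  Non-food, North: 505×200/1050 = 96.190
  Non-food, East: 505×425/1050 = 204.405
  Non-food, South: 505×236/1050 = 113.505
  Non-food, West: 505×189/1050 = 90.900
Contributions (O − E)²/E:
  (44 − 103.810)²/103.810 = 34.4595
  (231 − 220.595)²/220.595 = 0.4908
  (140 − 122.495)²/122.495 = 2.5015
  (130 − 98.100)²/98.100 = 10.3732
  (156 − 96.190)²/96.190 = 37.1893
  (194 − 204.405)²/204.405 = 0.5297
  (96 − 113.505)²/113.505 = 2.6997
  (59 − 90.900)²/90.900 = 11.1948
χ² = 34.4595 + 0.4908 + 2.5015 + 10.3732 + 37.1893 + 0.5297 + 2.6997 + 11.1948 = 99.44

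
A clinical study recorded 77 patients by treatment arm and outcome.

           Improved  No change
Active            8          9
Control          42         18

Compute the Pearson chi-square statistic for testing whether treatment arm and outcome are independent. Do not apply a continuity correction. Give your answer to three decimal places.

3.062

Row totals: 17, 60. Column totals: 50, 27. Grand total N = 77.
Expected counts (row total × column total / N):
  Active, Improved: 17×50/77 = 11.0390
  Active, No change: 17×27/77 = 5.9610
  Control, Improved: 60×50/77 = 38.9610
  Control, No change: 60×27/77 = 21.0390
Contributions (O − E)²/E:
  (8 − 11.0390)²/11.0390 = 0.8366
  (9 − 5.9610)²/5.9610 = 1.5493
  (42 − 38.9610)²/38.9610 = 0.2370
  (18 − 21.0390)²/21.0390 = 0.4390
χ² = 0.8366 + 1.5493 + 0.2370 + 0.4390 = 3.062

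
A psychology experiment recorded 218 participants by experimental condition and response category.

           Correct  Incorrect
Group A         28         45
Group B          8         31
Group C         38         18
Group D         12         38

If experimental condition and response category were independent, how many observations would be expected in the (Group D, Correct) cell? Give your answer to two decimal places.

Row total (Group D) = 50; column total (Correct) = 86; grand total N = 218.
Expected count = (row total × column total) / N = 50 × 86 / 218 = 19.72.

19.72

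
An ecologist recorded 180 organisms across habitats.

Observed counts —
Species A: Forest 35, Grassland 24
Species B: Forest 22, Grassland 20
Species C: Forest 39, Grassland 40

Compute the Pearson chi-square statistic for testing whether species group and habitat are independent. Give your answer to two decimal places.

Row totals: 59, 42, 79. Column totals: 96, 84. Grand total N = 180.
Expected counts (row total × column total / N):
  Species A, Forest: 59×96/180 = 31.467
  Species A, Grassland: 59×84/180 = 27.533
  Species B, Forest: 42×96/180 = 22.400
  Species B, Grassland: 42×84/180 = 19.600
  Species C, Forest: 79×96/180 = 42.133
  Species C, Grassland: 79×84/180 = 36.867
Contributions (O − E)²/E:
  (35 − 31.467)²/31.467 = 0.3967
  (24 − 27.533)²/27.533 = 0.4534
  (22 − 22.400)²/22.400 = 0.0071
  (20 − 19.600)²/19.600 = 0.0082
  (39 − 42.133)²/42.133 = 0.2330
  (40 − 36.867)²/36.867 = 0.2662
χ² = 0.3967 + 0.4534 + 0.0071 + 0.0082 + 0.2330 + 0.2662 = 1.36

1.36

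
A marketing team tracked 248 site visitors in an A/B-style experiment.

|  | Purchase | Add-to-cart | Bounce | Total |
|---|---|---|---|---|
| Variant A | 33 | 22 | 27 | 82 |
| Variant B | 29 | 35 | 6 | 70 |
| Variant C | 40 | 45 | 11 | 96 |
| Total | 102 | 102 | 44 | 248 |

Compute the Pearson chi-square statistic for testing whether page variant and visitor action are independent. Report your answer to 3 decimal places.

Grand total N = 248.
Expected counts (row total × column total / N):
  Variant A, Purchase: 82×102/248 = 33.7258
  Variant A, Add-to-cart: 82×102/248 = 33.7258
  Variant A, Bounce: 82×44/248 = 14.5484
  Variant B, Purchase: 70×102/248 = 28.7903
  Variant B, Add-to-cart: 70×102/248 = 28.7903
  Variant B, Bounce: 70×44/248 = 12.4194
  Variant C, Purchase: 96×102/248 = 39.4839
  Variant C, Add-to-cart: 96×102/248 = 39.4839
  Variant C, Bounce: 96×44/248 = 17.0323
Contributions (O − E)²/E:
  (33 − 33.7258)²/33.7258 = 0.0156
  (22 − 33.7258)²/33.7258 = 4.0768
  (27 − 14.5484)²/14.5484 = 10.6570
  (29 − 28.7903)²/28.7903 = 0.0015
  (35 − 28.7903)²/28.7903 = 1.3394
  (6 − 12.4194)²/12.4194 = 3.3181
  (40 − 39.4839)²/39.4839 = 0.0067
  (45 − 39.4839)²/39.4839 = 0.7706
  (11 − 17.0323)²/17.0323 = 2.1364
χ² = 0.0156 + 4.0768 + 10.6570 + 0.0015 + 1.3394 + 3.3181 + 0.0067 + 0.7706 + 2.1364 = 22.322

22.322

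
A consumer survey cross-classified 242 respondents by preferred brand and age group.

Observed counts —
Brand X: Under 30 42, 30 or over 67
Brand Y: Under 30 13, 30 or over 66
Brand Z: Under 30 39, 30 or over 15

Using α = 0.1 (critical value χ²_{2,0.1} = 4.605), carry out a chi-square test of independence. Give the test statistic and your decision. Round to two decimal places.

42.00; reject H₀

Row totals: 109, 79, 54. Column totals: 94, 148. Grand total N = 242.
Expected counts (row total × column total / N):
  Brand X, Under 30: 109×94/242 = 42.339
  Brand X, 30 or over: 109×148/242 = 66.661
  Brand Y, Under 30: 79×94/242 = 30.686
  Brand Y, 30 or over: 79×148/242 = 48.314
  Brand Z, Under 30: 54×94/242 = 20.975
  Brand Z, 30 or over: 54×148/242 = 33.025
Contributions (O − E)²/E:
  (42 − 42.339)²/42.339 = 0.0027
  (67 − 66.661)²/66.661 = 0.0017
  (13 − 30.686)²/30.686 = 10.1934
  (66 − 48.314)²/48.314 = 6.4742
  (39 − 20.975)²/20.975 = 15.4899
  (15 − 33.025)²/33.025 = 9.8380
χ² = 0.0027 + 0.0017 + 10.1934 + 6.4742 + 15.4899 + 9.8380 = 42.00
df = (3−1)(2−1) = 2. Since 42.00 > 4.605, reject the null hypothesis of independence at α = 0.1.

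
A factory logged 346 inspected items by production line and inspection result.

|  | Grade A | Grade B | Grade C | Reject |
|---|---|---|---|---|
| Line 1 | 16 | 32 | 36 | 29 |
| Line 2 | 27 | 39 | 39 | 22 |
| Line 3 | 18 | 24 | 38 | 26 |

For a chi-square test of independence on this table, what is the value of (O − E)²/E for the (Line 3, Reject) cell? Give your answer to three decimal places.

Row total (Line 3) = 106; column total (Reject) = 77; N = 346.
Expected count E = 106 × 77 / 346 = 23.5896.
Contribution = (O − E)²/E = (26 − 23.5896)² / 23.5896 = 0.246.

0.246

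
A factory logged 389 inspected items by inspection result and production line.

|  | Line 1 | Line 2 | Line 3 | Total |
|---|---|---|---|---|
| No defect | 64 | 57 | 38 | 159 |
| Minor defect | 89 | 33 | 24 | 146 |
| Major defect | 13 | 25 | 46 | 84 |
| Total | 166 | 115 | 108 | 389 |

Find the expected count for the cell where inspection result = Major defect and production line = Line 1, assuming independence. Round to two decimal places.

35.85

Row total (Major defect) = 84; column total (Line 1) = 166; grand total N = 389.
Expected count = (row total × column total) / N = 84 × 166 / 389 = 35.85.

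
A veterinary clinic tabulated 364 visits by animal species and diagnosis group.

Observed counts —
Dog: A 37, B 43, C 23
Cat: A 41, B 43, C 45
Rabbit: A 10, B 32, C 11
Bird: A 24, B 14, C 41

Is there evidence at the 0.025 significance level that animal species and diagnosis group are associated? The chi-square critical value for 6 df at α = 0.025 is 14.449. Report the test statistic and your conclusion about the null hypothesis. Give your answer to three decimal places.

35.189; reject H₀

Row totals: 103, 129, 53, 79. Column totals: 112, 132, 120. Grand total N = 364.
Expected counts (row total × column total / N):
  Dog, A: 103×112/364 = 31.6923
  Dog, B: 103×132/364 = 37.3516
  Dog, C: 103×120/364 = 33.9560
  Cat, A: 129×112/364 = 39.6923
  Cat, B: 129×132/364 = 46.7802
  Cat, C: 129×120/364 = 42.5275
  Rabbit, A: 53×112/364 = 16.3077
  Rabbit, B: 53×132/364 = 19.2198
  Rabbit, C: 53×120/364 = 17.4725
  Bird, A: 79×112/364 = 24.3077
  Bird, B: 79×132/364 = 28.6484
  Bird, C: 79×120/364 = 26.0440
Contributions (O − E)²/E:
  (37 − 31.6923)²/31.6923 = 0.8889
  (43 − 37.3516)²/37.3516 = 0.8542
  (23 − 33.9560)²/33.9560 = 3.5350
  (41 − 39.6923)²/39.6923 = 0.0431
  (43 − 46.7802)²/46.7802 = 0.3055
  (45 − 42.5275)²/42.5275 = 0.1437
  (10 − 16.3077)²/16.3077 = 2.4398
  (32 − 19.2198)²/19.2198 = 8.4982
  (11 − 17.4725)²/17.4725 = 2.3977
  (24 − 24.3077)²/24.3077 = 0.0039
  (14 − 28.6484)²/28.6484 = 7.4900
  (41 − 26.0440)²/26.0440 = 8.5886
χ² = 0.8889 + 0.8542 + 3.5350 + 0.0431 + 0.3055 + 0.1437 + 2.4398 + 8.4982 + 2.3977 + 0.0039 + 7.4900 + 8.5886 = 35.189
df = (4−1)(3−1) = 6. Since 35.189 > 14.449, reject the null hypothesis of independence at α = 0.025.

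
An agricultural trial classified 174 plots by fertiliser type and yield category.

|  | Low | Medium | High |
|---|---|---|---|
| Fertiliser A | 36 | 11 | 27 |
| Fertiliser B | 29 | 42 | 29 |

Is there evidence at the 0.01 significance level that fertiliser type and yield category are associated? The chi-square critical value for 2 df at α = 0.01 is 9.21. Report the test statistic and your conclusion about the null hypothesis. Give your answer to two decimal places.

15.42; reject H₀

Row totals: 74, 100. Column totals: 65, 53, 56. Grand total N = 174.
Expected counts (row total × column total / N):
  Fertiliser A, Low: 74×65/174 = 27.644
  Fertiliser A, Medium: 74×53/174 = 22.540
  Fertiliser A, High: 74×56/174 = 23.816
  Fertiliser B, Low: 100×65/174 = 37.356
  Fertiliser B, Medium: 100×53/174 = 30.460
  Fertiliser B, High: 100×56/174 = 32.184
Contributions (O − E)²/E:
  (36 − 27.644)²/27.644 = 2.5258
  (11 − 22.540)²/22.540 = 5.9082
  (27 − 23.816)²/23.816 = 0.4257
  (29 − 37.356)²/37.356 = 1.8691
  (42 − 30.460)²/30.460 = 4.3720
  (29 − 32.184)²/32.184 = 0.3150
χ² = 2.5258 + 5.9082 + 0.4257 + 1.8691 + 4.3720 + 0.3150 = 15.42
df = (2−1)(3−1) = 2. Since 15.42 > 9.21, reject the null hypothesis of independence at α = 0.01.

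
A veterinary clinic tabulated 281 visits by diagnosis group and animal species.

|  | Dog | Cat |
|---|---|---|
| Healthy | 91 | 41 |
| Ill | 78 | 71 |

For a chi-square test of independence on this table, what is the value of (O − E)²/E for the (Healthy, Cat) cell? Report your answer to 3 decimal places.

Row total (Healthy) = 132; column total (Cat) = 112; N = 281.
Expected count E = 132 × 112 / 281 = 52.6121.
Contribution = (O − E)²/E = (41 − 52.6121)² / 52.6121 = 2.563.

2.563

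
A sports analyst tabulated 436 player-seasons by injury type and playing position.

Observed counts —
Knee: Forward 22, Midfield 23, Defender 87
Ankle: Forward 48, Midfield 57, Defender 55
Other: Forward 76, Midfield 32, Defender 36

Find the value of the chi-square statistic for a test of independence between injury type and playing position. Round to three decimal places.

68.877

Row totals: 132, 160, 144. Column totals: 146, 112, 178. Grand total N = 436.
Expected counts (row total × column total / N):
  Knee, Forward: 132×146/436 = 44.2018
  Knee, Midfield: 132×112/436 = 33.9083
  Knee, Defender: 132×178/436 = 53.8899
  Ankle, Forward: 160×146/436 = 53.5780
  Ankle, Midfield: 160×112/436 = 41.1009
  Ankle, Defender: 160×178/436 = 65.3211
  Other, Forward: 144×146/436 = 48.2202
  Other, Midfield: 144×112/436 = 36.9908
  Other, Defender: 144×178/436 = 58.7890
Contributions (O − E)²/E:
  (22 − 44.2018)²/44.2018 = 11.1516
  (23 − 33.9083)²/33.9083 = 3.5092
  (87 − 53.8899)²/53.8899 = 20.3429
  (48 − 53.5780)²/53.5780 = 0.5807
  (57 − 41.1009)²/41.1009 = 6.1503
  (55 − 65.3211)²/65.3211 = 1.6308
  (76 − 48.2202)²/48.2202 = 16.0040
  (32 − 36.9908)²/36.9908 = 0.6734
  (36 − 58.7890)²/58.7890 = 8.8339
χ² = 11.1516 + 3.5092 + 20.3429 + 0.5807 + 6.1503 + 1.6308 + 16.0040 + 0.6734 + 8.8339 = 68.877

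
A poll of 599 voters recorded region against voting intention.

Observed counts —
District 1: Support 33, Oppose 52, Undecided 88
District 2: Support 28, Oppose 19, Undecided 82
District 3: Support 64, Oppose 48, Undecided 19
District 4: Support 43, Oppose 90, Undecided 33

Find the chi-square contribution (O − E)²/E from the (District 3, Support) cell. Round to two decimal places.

20.22

Row total (District 3) = 131; column total (Support) = 168; N = 599.
Expected count E = 131 × 168 / 599 = 36.741.
Contribution = (O − E)²/E = (64 − 36.741)² / 36.741 = 20.22.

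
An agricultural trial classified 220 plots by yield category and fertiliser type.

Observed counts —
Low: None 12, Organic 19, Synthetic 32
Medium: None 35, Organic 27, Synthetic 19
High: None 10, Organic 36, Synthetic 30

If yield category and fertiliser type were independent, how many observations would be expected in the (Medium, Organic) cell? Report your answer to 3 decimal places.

30.191

Row total (Medium) = 81; column total (Organic) = 82; grand total N = 220.
Expected count = (row total × column total) / N = 81 × 82 / 220 = 30.191.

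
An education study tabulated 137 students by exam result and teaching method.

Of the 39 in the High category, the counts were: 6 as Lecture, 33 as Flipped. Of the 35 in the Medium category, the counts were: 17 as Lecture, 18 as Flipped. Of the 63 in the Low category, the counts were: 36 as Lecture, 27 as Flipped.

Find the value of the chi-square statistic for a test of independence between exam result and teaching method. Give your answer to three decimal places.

17.712

Row totals: 39, 35, 63. Column totals: 59, 78. Grand total N = 137.
Expected counts (row total × column total / N):
  High, Lecture: 39×59/137 = 16.7956
  High, Flipped: 39×78/137 = 22.2044
  Medium, Lecture: 35×59/137 = 15.0730
  Medium, Flipped: 35×78/137 = 19.9270
  Low, Lecture: 63×59/137 = 27.1314
  Low, Flipped: 63×78/137 = 35.8686
Contributions (O − E)²/E:
  (6 − 16.7956)²/16.7956 = 6.9390
  (33 − 22.2044)²/22.2044 = 5.2487
  (17 − 15.0730)²/15.0730 = 0.2464
  (18 − 19.9270)²/19.9270 = 0.1863
  (36 − 27.1314)²/27.1314 = 2.8989
  (27 − 35.8686)²/35.8686 = 2.1928
χ² = 6.9390 + 5.2487 + 0.2464 + 0.1863 + 2.8989 + 2.1928 = 17.712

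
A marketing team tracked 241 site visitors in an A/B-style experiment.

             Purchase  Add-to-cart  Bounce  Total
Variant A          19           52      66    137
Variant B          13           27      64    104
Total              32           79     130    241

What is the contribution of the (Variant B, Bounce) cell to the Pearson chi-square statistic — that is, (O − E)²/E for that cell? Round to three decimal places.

1.113

Row total (Variant B) = 104; column total (Bounce) = 130; N = 241.
Expected count E = 104 × 130 / 241 = 56.09959.
Contribution = (O − E)²/E = (64 − 56.09959)² / 56.09959 = 1.113.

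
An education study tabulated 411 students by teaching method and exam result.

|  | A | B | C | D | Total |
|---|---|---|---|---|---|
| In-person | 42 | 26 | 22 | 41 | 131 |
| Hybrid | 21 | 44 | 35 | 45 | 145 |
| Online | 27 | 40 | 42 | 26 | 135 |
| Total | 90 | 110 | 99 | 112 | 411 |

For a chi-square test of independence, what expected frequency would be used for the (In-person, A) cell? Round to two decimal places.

28.69

Row total (In-person) = 131; column total (A) = 90; grand total N = 411.
Expected count = (row total × column total) / N = 131 × 90 / 411 = 28.69.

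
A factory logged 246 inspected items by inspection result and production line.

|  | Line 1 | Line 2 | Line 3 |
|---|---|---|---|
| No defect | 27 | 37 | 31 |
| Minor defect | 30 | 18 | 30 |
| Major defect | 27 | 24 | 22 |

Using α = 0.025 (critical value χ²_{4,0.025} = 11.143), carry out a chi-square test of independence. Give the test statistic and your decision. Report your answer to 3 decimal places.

Row totals: 95, 78, 73. Column totals: 84, 79, 83. Grand total N = 246.
Expected counts (row total × column total / N):
  No defect, Line 1: 95×84/246 = 32.4390
  No defect, Line 2: 95×79/246 = 30.5081
  No defect, Line 3: 95×83/246 = 32.0528
  Minor defect, Line 1: 78×84/246 = 26.6341
  Minor defect, Line 2: 78×79/246 = 25.0488
  Minor defect, Line 3: 78×83/246 = 26.3171
  Major defect, Line 1: 73×84/246 = 24.9268
  Major defect, Line 2: 73×79/246 = 23.4431
  Major defect, Line 3: 73×83/246 = 24.6301
Contributions (O − E)²/E:
  (27 − 32.4390)²/32.4390 = 0.9119
  (37 − 30.5081)²/30.5081 = 1.3814
  (31 − 32.0528)²/32.0528 = 0.0346
  (30 − 26.6341)²/26.6341 = 0.4254
  (18 − 25.0488)²/25.0488 = 1.9836
  (30 − 26.3171)²/26.3171 = 0.5154
  (27 − 24.9268)²/24.9268 = 0.1724
  (24 − 23.4431)²/23.4431 = 0.0132
  (22 − 24.6301)²/24.6301 = 0.2809
χ² = 0.9119 + 1.3814 + 0.0346 + 0.4254 + 1.9836 + 0.5154 + 0.1724 + 0.0132 + 0.2809 = 5.719
df = (3−1)(3−1) = 4. Since 5.719 < 11.143, fail to reject the null hypothesis of independence at α = 0.025.

5.719; fail to reject H₀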